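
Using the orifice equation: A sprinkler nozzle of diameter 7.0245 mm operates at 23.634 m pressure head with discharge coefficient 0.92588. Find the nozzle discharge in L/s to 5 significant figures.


Approach: apply the orifice equation, Q = Cd*A*sqrt(2*g*h), A = pi*(d/2)^2.
A = pi*(7.0245e-3/2)^2 = 3.875437e-05 m^2
Q = 0.92588 * 3.875437e-05 * sqrt(2*9.81*23.634) * 1000 = 0.77267 L/s
Therefore the nozzle discharge = 0.77267 L/s.


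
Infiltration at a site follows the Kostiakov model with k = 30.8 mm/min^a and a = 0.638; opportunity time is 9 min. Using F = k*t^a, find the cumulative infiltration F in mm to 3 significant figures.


F = 30.8 * 9^0.638 = 125 mm
Therefore the cumulative infiltration F = 125 mm.


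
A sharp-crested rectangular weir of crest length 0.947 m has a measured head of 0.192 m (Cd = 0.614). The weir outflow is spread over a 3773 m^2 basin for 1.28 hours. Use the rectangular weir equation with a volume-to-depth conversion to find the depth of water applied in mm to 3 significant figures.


Approach: apply the rectangular weir equation with a volume-to-depth conversion, Q = (2/3)*Cd*L*sqrt(2g)*H^1.5; d = Q*t/A * 1000.
Step 1 — weir discharge:
  Q = (2/3)*0.614*0.947*sqrt(2*9.81)*0.192^1.5 = 0.14445 m^3/s
Step 2 — volume: V = 0.14445 * 1.28*3600 = 665.64 m^3
Step 3 — depth: d = V/A * 1000 = 665.64/3773 * 1000 = 176 mm
Therefore the depth of water applied = 176 mm.


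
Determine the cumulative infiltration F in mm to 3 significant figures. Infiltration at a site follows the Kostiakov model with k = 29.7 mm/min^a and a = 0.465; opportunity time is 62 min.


Approach: apply the Kostiakov infiltration equation, F = k*t^a.
F = 29.7 * 62^0.465 = 202 mm
Therefore the cumulative infiltration F = 202 mm.


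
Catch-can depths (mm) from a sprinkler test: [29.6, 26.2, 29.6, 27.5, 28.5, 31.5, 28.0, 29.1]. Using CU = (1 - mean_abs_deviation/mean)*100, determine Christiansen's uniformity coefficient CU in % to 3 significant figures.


mean = 28.750 mm
mean |d_i - mean| = 1.2000 mm
CU = (1 - 1.2000/28.750)*100 = 95.8 %
Therefore Christiansen's uniformity coefficient CU = 95.8 %.


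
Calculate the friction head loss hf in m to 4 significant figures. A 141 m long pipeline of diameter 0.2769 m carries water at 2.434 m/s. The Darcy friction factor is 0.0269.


Approach: apply the Darcy-Weisbach equation, hf = f*(L/D)*(v^2/(2g)).
hf = 0.0269 * (141/0.2769) * (2.434^2 / (2*9.81))
hf = 4.136 m
Therefore the friction head loss hf = 4.136 m.


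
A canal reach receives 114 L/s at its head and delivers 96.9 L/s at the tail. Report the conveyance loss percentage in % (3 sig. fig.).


Approach: apply the conveyance loss ratio, loss% = ((Q_head - Q_tail)/Q_head)*100.
loss = ((114 - 96.9)/114)*100 = 15.0 %
Therefore the conveyance loss percentage = 15.0 %.


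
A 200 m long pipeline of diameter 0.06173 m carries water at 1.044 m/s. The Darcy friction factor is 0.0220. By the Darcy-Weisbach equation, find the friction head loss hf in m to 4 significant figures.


Approach: apply the Darcy-Weisbach equation, hf = f*(L/D)*(v^2/(2g)).
hf = 0.0220 * (200/0.06173) * (1.044^2 / (2*9.81))
hf = 3.960 m
Therefore the friction head loss hf = 3.960 m.


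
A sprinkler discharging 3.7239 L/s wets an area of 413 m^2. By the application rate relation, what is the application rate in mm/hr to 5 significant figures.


Approach: apply the application rate relation, rate = (Q/A)*3600.
rate = (3.7239 / 413) * 3600 = 32.460 mm/hr
Therefore the application rate = 32.460 mm/hr.


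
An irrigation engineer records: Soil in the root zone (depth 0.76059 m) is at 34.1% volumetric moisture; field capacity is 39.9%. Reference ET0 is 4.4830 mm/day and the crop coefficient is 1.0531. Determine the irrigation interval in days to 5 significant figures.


Approach: apply soil-water budget scheduling, SMD = (FC-theta)/100*depth*1000; ETc = ET0*Kc; interval = SMD/ETc.
Step 1 — soil moisture deficit:
  SMD = (39.9 - 34.1)/100 * 0.76059 * 1000 = 44.11422 mm
Step 2 — daily crop ET (ETc = ET0*Kc):
  ETc = 4.4830 * 1.0531 = 4.721047 mm/day
Step 3 — irrigation interval (SMD/ETc):
  interval = 44.11422 / 4.721047 = 9.3442 days
Therefore the irrigation interval = 9.3442 days.


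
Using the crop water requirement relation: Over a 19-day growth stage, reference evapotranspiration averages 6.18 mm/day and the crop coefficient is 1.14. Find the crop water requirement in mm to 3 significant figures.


Approach: apply the crop water requirement relation, CWR = ET0 * Kc * days.
CWR = 6.18 * 1.14 * 19 = 134 mm
Therefore the crop water requirement = 134 mm.


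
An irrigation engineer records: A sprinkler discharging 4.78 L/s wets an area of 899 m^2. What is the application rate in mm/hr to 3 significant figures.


Approach: apply the application rate relation, rate = (Q/A)*3600.
rate = (4.78 / 899) * 3600 = 19.1 mm/hr
Therefore the application rate = 19.1 mm/hr.


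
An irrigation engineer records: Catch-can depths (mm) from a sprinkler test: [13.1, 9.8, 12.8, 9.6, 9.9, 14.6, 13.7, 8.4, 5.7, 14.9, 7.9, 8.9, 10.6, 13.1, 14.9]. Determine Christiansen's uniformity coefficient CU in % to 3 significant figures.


Approach: apply Christiansen's uniformity coefficient, CU = (1 - mean_abs_deviation/mean)*100.
mean = 11.193 mm
mean |d_i - mean| = 2.4996 mm
CU = (1 - 2.4996/11.193)*100 = 77.7 %
Therefore Christiansen's uniformity coefficient CU = 77.7 %.


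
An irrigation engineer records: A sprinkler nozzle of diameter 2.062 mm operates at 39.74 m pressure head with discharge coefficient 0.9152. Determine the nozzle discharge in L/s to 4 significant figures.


Approach: apply the orifice equation, Q = Cd*A*sqrt(2*g*h), A = pi*(d/2)^2.
A = pi*(2.062e-3/2)^2 = 3.33939e-06 m^2
Q = 0.9152 * 3.33939e-06 * sqrt(2*9.81*39.74) * 1000 = 0.08534 L/s
Therefore the nozzle discharge = 0.08534 L/s.


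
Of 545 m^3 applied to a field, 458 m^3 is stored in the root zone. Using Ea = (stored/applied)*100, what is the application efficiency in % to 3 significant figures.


Ea = (458/545)*100 = 84.0 %
Therefore the application efficiency = 84.0 %.


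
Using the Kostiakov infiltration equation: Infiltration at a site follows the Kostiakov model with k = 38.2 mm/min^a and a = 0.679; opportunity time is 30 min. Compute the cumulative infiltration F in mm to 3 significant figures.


Approach: apply the Kostiakov infiltration equation, F = k*t^a.
F = 38.2 * 30^0.679 = 385 mm
Therefore the cumulative infiltration F = 385 mm.


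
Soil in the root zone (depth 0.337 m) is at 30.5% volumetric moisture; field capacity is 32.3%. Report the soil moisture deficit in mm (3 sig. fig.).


Approach: apply the soil moisture deficit relation, SMD = (FC - theta)/100 * depth * 1000.
SMD = (32.3 - 30.5)/100 * 0.337 * 1000 = 6.07 mm
Therefore the soil moisture deficit = 6.07 mm.


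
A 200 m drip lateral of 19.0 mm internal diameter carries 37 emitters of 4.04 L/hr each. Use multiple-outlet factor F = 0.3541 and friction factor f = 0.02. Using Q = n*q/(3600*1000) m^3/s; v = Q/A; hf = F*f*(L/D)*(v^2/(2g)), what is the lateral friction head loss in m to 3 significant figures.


Q = 37*4.04/(3600*1000) = 4.1522e-05 m^3/s
A = pi*(19.0e-3/2)^2 = 2.8353e-04 m^2, so v = Q/A = 0.14645 m/s
hf = 0.3541*0.02*(200/0.0190)*(0.14645^2/(2*9.81)) = 0.0815 m
Therefore the lateral friction head loss = 0.0815 m.


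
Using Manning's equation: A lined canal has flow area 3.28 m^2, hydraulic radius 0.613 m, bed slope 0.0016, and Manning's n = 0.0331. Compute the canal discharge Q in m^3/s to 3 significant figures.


Approach: apply Manning's equation, Q = (1/n)*A*R^(2/3)*S^(1/2).
Q = (1/0.0331) * 3.28 * 0.613^(2/3) * 0.0016^(1/2) = 2.86 m^3/s
Therefore the canal discharge Q = 2.86 m^3/s.


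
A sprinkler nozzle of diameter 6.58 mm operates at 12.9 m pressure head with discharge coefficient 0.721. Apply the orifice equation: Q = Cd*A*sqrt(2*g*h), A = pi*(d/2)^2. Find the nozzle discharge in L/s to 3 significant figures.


A = pi*(6.58e-3/2)^2 = 3.4005e-05 m^2
Q = 0.721 * 3.4005e-05 * sqrt(2*9.81*12.9) * 1000 = 0.390 L/s
Therefore the nozzle discharge = 0.390 L/s.


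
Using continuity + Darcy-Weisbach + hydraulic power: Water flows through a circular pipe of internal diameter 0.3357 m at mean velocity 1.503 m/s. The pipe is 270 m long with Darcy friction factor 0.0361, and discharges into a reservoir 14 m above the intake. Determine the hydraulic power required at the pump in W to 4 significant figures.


Approach: apply continuity + Darcy-Weisbach + hydraulic power, Q = A*v; hf = f*(L/D)*(v^2/(2g)); H = static + hf; P = rho*g*Q*H.
Step 1 — flow rate (continuity, Q = A*v):
  A = pi*(0.3357/2)^2 = 0.0885100 m^2
  Q = 0.0885100 * 1.503 = 0.133031 m^3/s
Step 2 — friction head loss (Darcy-Weisbach):
  hf = 0.0361 * (270/0.3357) * (1.503^2 / (2*9.81))
  hf = 3.34302 m
Step 3 — total head: H = 14 + 3.34302 = 17.3430 m
Step 4 — hydraulic power (P = rho*g*Q*H):
  P = 1000 * 9.81 * 0.133031 * 17.3430 = 22630 W
Therefore the hydraulic power required at the pump = 22630 W.


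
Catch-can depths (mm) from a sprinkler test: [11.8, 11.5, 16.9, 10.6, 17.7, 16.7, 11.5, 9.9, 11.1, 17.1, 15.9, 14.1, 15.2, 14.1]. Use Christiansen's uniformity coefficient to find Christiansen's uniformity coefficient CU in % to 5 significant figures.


Approach: apply Christiansen's uniformity coefficient, CU = (1 - mean_abs_deviation/mean)*100.
mean = 13.86429 mm
mean |d_i - mean| = 2.397959 mm
CU = (1 - 2.397959/13.86429)*100 = 82.704 %
Therefore Christiansen's uniformity coefficient CU = 82.704 %.


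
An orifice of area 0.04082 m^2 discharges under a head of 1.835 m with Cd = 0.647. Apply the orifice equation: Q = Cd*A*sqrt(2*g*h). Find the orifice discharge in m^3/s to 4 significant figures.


Q = 0.647 * 0.04082 * sqrt(2*9.81*1.835) = 0.1585 m^3/s
Therefore the orifice discharge = 0.1585 m^3/s.


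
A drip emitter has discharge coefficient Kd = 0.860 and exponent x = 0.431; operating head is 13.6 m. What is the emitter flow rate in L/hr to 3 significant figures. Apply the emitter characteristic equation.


Approach: apply the emitter characteristic equation, q = Kd * h^x.
q = 0.860 * 13.6^0.431 = 2.65 L/hr
Therefore the emitter flow rate = 2.65 L/hr.


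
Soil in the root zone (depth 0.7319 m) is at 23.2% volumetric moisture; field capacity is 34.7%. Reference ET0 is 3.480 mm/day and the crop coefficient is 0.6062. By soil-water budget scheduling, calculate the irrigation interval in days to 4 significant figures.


Approach: apply soil-water budget scheduling, SMD = (FC-theta)/100*depth*1000; ETc = ET0*Kc; interval = SMD/ETc.
Step 1 — soil moisture deficit:
  SMD = (34.7 - 23.2)/100 * 0.7319 * 1000 = 84.1685 mm
Step 2 — daily crop ET (ETc = ET0*Kc):
  ETc = 3.480 * 0.6062 = 2.10958 mm/day
Step 3 — irrigation interval (SMD/ETc):
  interval = 84.1685 / 2.10958 = 39.90 days
Therefore the irrigation interval = 39.90 days.


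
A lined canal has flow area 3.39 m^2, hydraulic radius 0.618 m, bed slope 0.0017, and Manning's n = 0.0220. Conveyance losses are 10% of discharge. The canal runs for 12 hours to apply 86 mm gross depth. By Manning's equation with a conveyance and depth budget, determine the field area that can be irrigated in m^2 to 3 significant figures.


Approach: apply Manning's equation with a conveyance and depth budget, Q = (1/n)*A*R^(2/3)*S^(1/2); Q_field = Q*(1-loss); Area = Q_field*t/(d/1000).
Step 1 — canal discharge (Manning's equation):
  Q = (1/0.0220) * 3.39 * 0.618^(2/3) * 0.0017^(1/2) = 4.6096 m^3/s
Step 2 — delivered flow: Q_field = 4.6096*(1 - 10/100) = 4.1486 m^3/s
Step 3 — volume delivered: V = 4.1486 * 12*3600 = 179220 m^3
Step 4 — area served: A = V / (depth/1000) = 179220 / 0.086 = 2080000 m^2
Therefore the field area that can be irrigated = 2080000 m^2.


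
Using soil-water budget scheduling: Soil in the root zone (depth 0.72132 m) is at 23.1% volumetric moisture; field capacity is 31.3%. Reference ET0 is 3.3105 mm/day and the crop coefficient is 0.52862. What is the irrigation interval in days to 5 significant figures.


Approach: apply soil-water budget scheduling, SMD = (FC-theta)/100*depth*1000; ETc = ET0*Kc; interval = SMD/ETc.
Step 1 — soil moisture deficit:
  SMD = (31.3 - 23.1)/100 * 0.72132 * 1000 = 59.14824 mm
Step 2 — daily crop ET (ETc = ET0*Kc):
  ETc = 3.3105 * 0.52862 = 1.749997 mm/day
Step 3 — irrigation interval (SMD/ETc):
  interval = 59.14824 / 1.749997 = 33.799 days
Therefore the irrigation interval = 33.799 days.


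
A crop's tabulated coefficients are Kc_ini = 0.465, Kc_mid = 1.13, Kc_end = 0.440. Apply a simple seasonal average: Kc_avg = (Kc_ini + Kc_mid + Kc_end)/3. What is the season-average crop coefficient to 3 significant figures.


Kc_avg = (0.465 + 1.13 + 0.440)/3 = 0.678
Therefore the season-average crop coefficient = 0.678.


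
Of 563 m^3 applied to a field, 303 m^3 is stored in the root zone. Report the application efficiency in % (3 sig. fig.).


Approach: apply the application efficiency ratio, Ea = (stored/applied)*100.
Ea = (303/563)*100 = 53.8 %
Therefore the application efficiency = 53.8 %.


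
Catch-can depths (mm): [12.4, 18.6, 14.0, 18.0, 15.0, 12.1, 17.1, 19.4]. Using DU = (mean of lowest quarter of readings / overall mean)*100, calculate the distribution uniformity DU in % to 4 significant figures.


sorted lowest 2 of 8: [12.1, 12.4] -> mean = 12.2500 mm
overall mean = 15.8250 mm
DU = (12.2500/15.8250)*100 = 77.41 %
Therefore the distribution uniformity DU = 77.41 %.


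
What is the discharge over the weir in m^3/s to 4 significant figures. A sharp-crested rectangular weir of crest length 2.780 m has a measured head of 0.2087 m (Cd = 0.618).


Approach: apply the rectangular weir equation, Q = (2/3)*Cd*L*sqrt(2g)*H^1.5.
Q = (2/3)*0.618*2.780*sqrt(2*9.81)*0.2087^1.5 = 0.4837 m^3/s
Therefore the discharge over the weir = 0.4837 m^3/s.


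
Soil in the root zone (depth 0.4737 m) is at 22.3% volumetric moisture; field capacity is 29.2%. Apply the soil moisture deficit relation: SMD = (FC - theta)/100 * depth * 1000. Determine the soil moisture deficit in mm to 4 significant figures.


SMD = (29.2 - 22.3)/100 * 0.4737 * 1000 = 32.69 mm
Therefore the soil moisture deficit = 32.69 mm.


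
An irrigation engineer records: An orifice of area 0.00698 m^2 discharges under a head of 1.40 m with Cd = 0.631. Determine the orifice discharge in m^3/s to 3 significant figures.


Approach: apply the orifice equation, Q = Cd*A*sqrt(2*g*h).
Q = 0.631 * 0.00698 * sqrt(2*9.81*1.40) = 0.0231 m^3/s
Therefore the orifice discharge = 0.0231 m^3/s.


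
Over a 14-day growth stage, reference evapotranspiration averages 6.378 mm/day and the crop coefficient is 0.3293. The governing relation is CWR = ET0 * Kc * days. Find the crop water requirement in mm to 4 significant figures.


CWR = 6.378 * 0.3293 * 14 = 29.40 mm
Therefore the crop water requirement = 29.40 mm.


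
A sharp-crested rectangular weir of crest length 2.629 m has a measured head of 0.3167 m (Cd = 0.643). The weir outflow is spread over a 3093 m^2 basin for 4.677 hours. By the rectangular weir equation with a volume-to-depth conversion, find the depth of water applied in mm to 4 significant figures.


Approach: apply the rectangular weir equation with a volume-to-depth conversion, Q = (2/3)*Cd*L*sqrt(2g)*H^1.5; d = Q*t/A * 1000.
Step 1 — weir discharge:
  Q = (2/3)*0.643*2.629*sqrt(2*9.81)*0.3167^1.5 = 0.889676 m^3/s
Step 2 — volume: V = 0.889676 * 4.677*3600 = 14979.7 m^3
Step 3 — depth: d = V/A * 1000 = 14979.7/3093 * 1000 = 4843 mm
Therefore the depth of water applied = 4843 mm.


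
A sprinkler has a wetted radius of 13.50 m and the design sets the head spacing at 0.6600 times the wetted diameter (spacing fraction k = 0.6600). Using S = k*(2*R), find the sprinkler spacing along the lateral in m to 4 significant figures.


S = 0.6600 * (2 * 13.50) = 17.82 m
Therefore the sprinkler spacing along the lateral = 17.82 m.


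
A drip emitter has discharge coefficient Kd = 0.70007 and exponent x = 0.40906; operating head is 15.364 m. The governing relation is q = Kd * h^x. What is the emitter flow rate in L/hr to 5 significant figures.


q = 0.70007 * 15.364^0.40906 = 2.1404 L/hr
Therefore the emitter flow rate = 2.1404 L/hr.


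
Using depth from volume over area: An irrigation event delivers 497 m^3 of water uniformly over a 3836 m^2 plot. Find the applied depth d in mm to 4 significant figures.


Approach: apply depth from volume over area, d = (V/A)*1000.
d = (497 / 3836) * 1000 = 129.6 mm
Therefore the applied depth d = 129.6 mm.


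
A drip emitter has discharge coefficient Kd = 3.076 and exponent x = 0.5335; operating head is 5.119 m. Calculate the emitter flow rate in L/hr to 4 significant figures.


Approach: apply the emitter characteristic equation, q = Kd * h^x.
q = 3.076 * 5.119^0.5335 = 7.351 L/hr
Therefore the emitter flow rate = 7.351 L/hr.


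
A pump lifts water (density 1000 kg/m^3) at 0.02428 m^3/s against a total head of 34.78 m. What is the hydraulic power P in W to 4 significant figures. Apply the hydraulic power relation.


Approach: apply the hydraulic power relation, P = rho*g*Q*H.
P = 1000 * 9.81 * 0.02428 * 34.78 = 8284 W
Therefore the hydraulic power P = 8284 W.


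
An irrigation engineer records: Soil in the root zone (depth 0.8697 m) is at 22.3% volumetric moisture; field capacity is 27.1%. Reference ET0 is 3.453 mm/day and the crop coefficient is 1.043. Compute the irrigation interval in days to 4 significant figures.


Approach: apply soil-water budget scheduling, SMD = (FC-theta)/100*depth*1000; ETc = ET0*Kc; interval = SMD/ETc.
Step 1 — soil moisture deficit:
  SMD = (27.1 - 22.3)/100 * 0.8697 * 1000 = 41.7456 mm
Step 2 — daily crop ET (ETc = ET0*Kc):
  ETc = 3.453 * 1.043 = 3.60148 mm/day
Step 3 — irrigation interval (SMD/ETc):
  interval = 41.7456 / 3.60148 = 11.59 days
Therefore the irrigation interval = 11.59 days.


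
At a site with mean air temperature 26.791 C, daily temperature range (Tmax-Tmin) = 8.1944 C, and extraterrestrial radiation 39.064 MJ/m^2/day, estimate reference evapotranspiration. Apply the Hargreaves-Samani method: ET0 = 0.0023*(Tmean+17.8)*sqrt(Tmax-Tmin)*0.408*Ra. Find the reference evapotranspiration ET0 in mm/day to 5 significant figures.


ET0 = 0.0023*(26.791+17.8)*sqrt(8.1944)*0.408*39.064 = 4.6792 mm/day
Therefore the reference evapotranspiration ET0 = 4.6792 mm/day.


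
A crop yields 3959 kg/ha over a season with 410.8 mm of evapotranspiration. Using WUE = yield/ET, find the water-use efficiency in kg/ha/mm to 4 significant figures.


WUE = 3959 / 410.8 = 9.637 kg/ha/mm
Therefore the water-use efficiency = 9.637 kg/ha/mm.


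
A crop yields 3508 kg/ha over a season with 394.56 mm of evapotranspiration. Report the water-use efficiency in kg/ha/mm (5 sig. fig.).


Approach: apply the water-use efficiency ratio, WUE = yield/ET.
WUE = 3508 / 394.56 = 8.8909 kg/ha/mm
Therefore the water-use efficiency = 8.8909 kg/ha/mm.


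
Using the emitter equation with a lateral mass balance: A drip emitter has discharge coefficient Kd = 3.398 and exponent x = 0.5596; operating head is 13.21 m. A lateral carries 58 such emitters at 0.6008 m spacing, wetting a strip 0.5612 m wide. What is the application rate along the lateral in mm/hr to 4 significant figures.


Approach: apply the emitter equation with a lateral mass balance, q = Kd*h^x; Q = n*q; rate = Q/(n*spacing*width).
Step 1 — single emitter flow (q = Kd*h^x):
  q = 3.398 * 13.21^0.5596 = 14.4039 L/hr
Step 2 — total lateral flow: Q = 58 * 14.4039 = 835.427 L/hr
Step 3 — wetted area: A = 58 * 0.6008 * 0.5612 = 19.5558 m^2
Step 4 — application rate: Q/A = 835.427/19.5558 = 42.72 mm/hr
Therefore the application rate along the lateral = 42.72 mm/hr.


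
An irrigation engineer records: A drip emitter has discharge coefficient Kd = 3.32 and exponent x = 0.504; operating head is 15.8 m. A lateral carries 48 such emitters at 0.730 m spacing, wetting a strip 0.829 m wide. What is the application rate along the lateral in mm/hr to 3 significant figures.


Approach: apply the emitter equation with a lateral mass balance, q = Kd*h^x; Q = n*q; rate = Q/(n*spacing*width).
Step 1 — single emitter flow (q = Kd*h^x):
  q = 3.32 * 15.8^0.504 = 13.343 L/hr
Step 2 — total lateral flow: Q = 48 * 13.343 = 640.48 L/hr
Step 3 — wetted area: A = 48 * 0.730 * 0.829 = 29.048 m^2
Step 4 — application rate: Q/A = 640.48/29.048 = 22.0 mm/hr
Therefore the application rate along the lateral = 22.0 mm/hr.


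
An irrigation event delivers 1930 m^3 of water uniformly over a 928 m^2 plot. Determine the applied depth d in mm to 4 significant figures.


Approach: apply depth from volume over area, d = (V/A)*1000.
d = (1930 / 928) * 1000 = 2080 mm
Therefore the applied depth d = 2080 mm.


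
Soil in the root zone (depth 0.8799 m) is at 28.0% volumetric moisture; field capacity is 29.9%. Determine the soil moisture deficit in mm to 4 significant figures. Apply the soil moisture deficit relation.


Approach: apply the soil moisture deficit relation, SMD = (FC - theta)/100 * depth * 1000.
SMD = (29.9 - 28.0)/100 * 0.8799 * 1000 = 16.72 mm
Therefore the soil moisture deficit = 16.72 mm.


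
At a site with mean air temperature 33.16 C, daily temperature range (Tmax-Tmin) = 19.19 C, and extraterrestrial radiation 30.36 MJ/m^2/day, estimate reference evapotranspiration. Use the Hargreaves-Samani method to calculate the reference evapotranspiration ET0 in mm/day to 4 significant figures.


Approach: apply the Hargreaves-Samani method, ET0 = 0.0023*(Tmean+17.8)*sqrt(Tmax-Tmin)*0.408*Ra.
ET0 = 0.0023*(33.16+17.8)*sqrt(19.19)*0.408*30.36 = 6.360 mm/day
Therefore the reference evapotranspiration ET0 = 6.360 mm/day.


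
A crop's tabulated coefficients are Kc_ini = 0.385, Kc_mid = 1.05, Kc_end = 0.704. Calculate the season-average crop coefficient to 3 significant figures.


Approach: apply a simple seasonal average, Kc_avg = (Kc_ini + Kc_mid + Kc_end)/3.
Kc_avg = (0.385 + 1.05 + 0.704)/3 = 0.713
Therefore the season-average crop coefficient = 0.713.


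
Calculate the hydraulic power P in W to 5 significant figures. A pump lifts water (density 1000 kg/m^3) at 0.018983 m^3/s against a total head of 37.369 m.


Approach: apply the hydraulic power relation, P = rho*g*Q*H.
P = 1000 * 9.81 * 0.018983 * 37.369 = 6959.0 W
Therefore the hydraulic power P = 6959.0 W.


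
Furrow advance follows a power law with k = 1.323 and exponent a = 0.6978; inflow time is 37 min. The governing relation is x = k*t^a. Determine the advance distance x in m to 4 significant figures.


x = 1.323 * 37^0.6978 = 16.44 m
Therefore the advance distance x = 16.44 m.


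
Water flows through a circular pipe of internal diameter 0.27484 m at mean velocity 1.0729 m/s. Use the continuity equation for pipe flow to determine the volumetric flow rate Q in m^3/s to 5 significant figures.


Approach: apply the continuity equation for pipe flow, Q = A * v with A = pi*(D/2)^2.
A = pi*(0.27484/2)^2 = 0.05932664 m^2
Q = 0.05932664 * 1.0729 = 0.063652 m^3/s
Therefore the volumetric flow rate Q = 0.063652 m^3/s.


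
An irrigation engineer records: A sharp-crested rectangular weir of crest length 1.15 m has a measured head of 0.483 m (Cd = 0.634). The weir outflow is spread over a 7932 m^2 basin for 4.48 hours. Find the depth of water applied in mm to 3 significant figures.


Approach: apply the rectangular weir equation with a volume-to-depth conversion, Q = (2/3)*Cd*L*sqrt(2g)*H^1.5; d = Q*t/A * 1000.
Step 1 — weir discharge:
  Q = (2/3)*0.634*1.15*sqrt(2*9.81)*0.483^1.5 = 0.72271 m^3/s
Step 2 — volume: V = 0.72271 * 4.48*3600 = 11656 m^3
Step 3 — depth: d = V/A * 1000 = 11656/7932 * 1000 = 1470 mm
Therefore the depth of water applied = 1470 mm.


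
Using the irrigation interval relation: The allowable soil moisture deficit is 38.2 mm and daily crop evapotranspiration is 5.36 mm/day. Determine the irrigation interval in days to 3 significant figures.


Approach: apply the irrigation interval relation, interval = SMD / ETc.
interval = 38.2 / 5.36 = 7.13 days
Therefore the irrigation interval = 7.13 days.


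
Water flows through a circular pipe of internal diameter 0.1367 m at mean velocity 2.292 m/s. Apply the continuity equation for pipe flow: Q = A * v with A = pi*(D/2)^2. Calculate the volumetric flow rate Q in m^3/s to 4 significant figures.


A = pi*(0.1367/2)^2 = 0.0146766 m^2
Q = 0.0146766 * 2.292 = 0.03364 m^3/s
Therefore the volumetric flow rate Q = 0.03364 m^3/s.


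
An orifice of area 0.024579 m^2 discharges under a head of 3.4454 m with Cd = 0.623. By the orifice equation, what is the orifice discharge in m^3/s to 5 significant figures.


Approach: apply the orifice equation, Q = Cd*A*sqrt(2*g*h).
Q = 0.623 * 0.024579 * sqrt(2*9.81*3.4454) = 0.12590 m^3/s
Therefore the orifice discharge = 0.12590 m^3/s.


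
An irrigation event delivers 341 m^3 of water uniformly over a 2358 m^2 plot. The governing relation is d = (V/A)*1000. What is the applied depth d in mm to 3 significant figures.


d = (341 / 2358) * 1000 = 145 mm
Therefore the applied depth d = 145 mm.


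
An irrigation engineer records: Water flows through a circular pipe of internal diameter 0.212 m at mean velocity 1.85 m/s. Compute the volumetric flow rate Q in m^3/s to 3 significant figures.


Approach: apply the continuity equation for pipe flow, Q = A * v with A = pi*(D/2)^2.
A = pi*(0.212/2)^2 = 0.035299 m^2
Q = 0.035299 * 1.85 = 0.0653 m^3/s
Therefore the volumetric flow rate Q = 0.0653 m^3/s.


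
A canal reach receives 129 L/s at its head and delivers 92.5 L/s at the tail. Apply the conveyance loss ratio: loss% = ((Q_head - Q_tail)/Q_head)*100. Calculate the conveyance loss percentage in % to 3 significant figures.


loss = ((129 - 92.5)/129)*100 = 28.3 %
Therefore the conveyance loss percentage = 28.3 %.


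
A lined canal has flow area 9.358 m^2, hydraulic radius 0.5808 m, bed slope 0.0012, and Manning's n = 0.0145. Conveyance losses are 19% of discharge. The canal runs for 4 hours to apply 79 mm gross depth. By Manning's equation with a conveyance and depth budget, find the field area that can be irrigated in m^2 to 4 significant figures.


Approach: apply Manning's equation with a conveyance and depth budget, Q = (1/n)*A*R^(2/3)*S^(1/2); Q_field = Q*(1-loss); Area = Q_field*t/(d/1000).
Step 1 — canal discharge (Manning's equation):
  Q = (1/0.0145) * 9.358 * 0.5808^(2/3) * 0.0012^(1/2) = 15.5629 m^3/s
Step 2 — delivered flow: Q_field = 15.5629*(1 - 19/100) = 12.6059 m^3/s
Step 3 — volume delivered: V = 12.6059 * 4*3600 = 181525 m^3
Step 4 — area served: A = V / (depth/1000) = 181525 / 0.079 = 2298000 m^2
Therefore the field area that can be irrigated = 2298000 m^2.


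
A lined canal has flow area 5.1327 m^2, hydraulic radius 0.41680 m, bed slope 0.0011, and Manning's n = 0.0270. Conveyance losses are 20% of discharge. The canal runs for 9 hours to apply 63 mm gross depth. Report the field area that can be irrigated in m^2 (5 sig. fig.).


Approach: apply Manning's equation with a conveyance and depth budget, Q = (1/n)*A*R^(2/3)*S^(1/2); Q_field = Q*(1-loss); Area = Q_field*t/(d/1000).
Step 1 — canal discharge (Manning's equation):
  Q = (1/0.0270) * 5.1327 * 0.41680^(2/3) * 0.0011^(1/2) = 3.518009 m^3/s
Step 2 — delivered flow: Q_field = 3.518009*(1 - 20/100) = 2.814407 m^3/s
Step 3 — volume delivered: V = 2.814407 * 9*3600 = 91186.79 m^3
Step 4 — area served: A = V / (depth/1000) = 91186.79 / 0.063 = 1447400 m^2
Therefore the field area that can be irrigated = 1447400 m^2.


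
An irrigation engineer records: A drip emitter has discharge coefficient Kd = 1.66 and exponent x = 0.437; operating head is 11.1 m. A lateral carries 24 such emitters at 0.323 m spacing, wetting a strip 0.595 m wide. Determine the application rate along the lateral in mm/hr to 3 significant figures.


Approach: apply the emitter equation with a lateral mass balance, q = Kd*h^x; Q = n*q; rate = Q/(n*spacing*width).
Step 1 — single emitter flow (q = Kd*h^x):
  q = 1.66 * 11.1^0.437 = 4.7524 L/hr
Step 2 — total lateral flow: Q = 24 * 4.7524 = 114.06 L/hr
Step 3 — wetted area: A = 24 * 0.323 * 0.595 = 4.6124 m^2
Step 4 — application rate: Q/A = 114.06/4.6124 = 24.7 mm/hr
Therefore the application rate along the lateral = 24.7 mm/hr.


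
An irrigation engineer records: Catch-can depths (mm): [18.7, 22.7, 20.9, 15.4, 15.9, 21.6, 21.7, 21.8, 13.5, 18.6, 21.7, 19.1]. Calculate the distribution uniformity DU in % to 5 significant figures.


Approach: apply the low-quarter distribution uniformity, DU = (mean of lowest quarter of readings / overall mean)*100.
sorted lowest 3 of 12: [13.5, 15.4, 15.9] -> mean = 14.93333 mm
overall mean = 19.30000 mm
DU = (14.93333/19.30000)*100 = 77.375 %
Therefore the distribution uniformity DU = 77.375 %.


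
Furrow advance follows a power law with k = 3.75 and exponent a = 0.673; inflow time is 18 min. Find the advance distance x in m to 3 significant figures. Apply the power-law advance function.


Approach: apply the power-law advance function, x = k*t^a.
x = 3.75 * 18^0.673 = 26.2 m
Therefore the advance distance x = 26.2 m.


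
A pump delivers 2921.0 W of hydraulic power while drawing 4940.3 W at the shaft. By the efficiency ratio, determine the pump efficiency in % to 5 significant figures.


Approach: apply the efficiency ratio, eta = (P_out/P_in)*100.
eta = (2921.0 / 4940.3) * 100 = 59.126 %
Therefore the pump efficiency = 59.126 %.


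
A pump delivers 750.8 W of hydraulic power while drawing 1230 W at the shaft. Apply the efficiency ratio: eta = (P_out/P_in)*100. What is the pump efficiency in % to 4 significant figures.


eta = (750.8 / 1230) * 100 = 61.04 %
Therefore the pump efficiency = 61.04 %.


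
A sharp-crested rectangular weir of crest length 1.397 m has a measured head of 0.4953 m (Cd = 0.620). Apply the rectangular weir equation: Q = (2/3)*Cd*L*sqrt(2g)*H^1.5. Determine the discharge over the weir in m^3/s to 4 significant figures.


Q = (2/3)*0.620*1.397*sqrt(2*9.81)*0.4953^1.5 = 0.8916 m^3/s
Therefore the discharge over the weir = 0.8916 m^3/s.


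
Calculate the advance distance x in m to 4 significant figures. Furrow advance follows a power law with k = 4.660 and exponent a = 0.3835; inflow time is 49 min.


Approach: apply the power-law advance function, x = k*t^a.
x = 4.660 * 49^0.3835 = 20.73 m
Therefore the advance distance x = 20.73 m.


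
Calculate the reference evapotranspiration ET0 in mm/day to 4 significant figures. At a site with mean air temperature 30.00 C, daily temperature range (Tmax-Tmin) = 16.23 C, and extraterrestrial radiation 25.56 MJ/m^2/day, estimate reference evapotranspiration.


Approach: apply the Hargreaves-Samani method, ET0 = 0.0023*(Tmean+17.8)*sqrt(Tmax-Tmin)*0.408*Ra.
ET0 = 0.0023*(30.00+17.8)*sqrt(16.23)*0.408*25.56 = 4.619 mm/day
Therefore the reference evapotranspiration ET0 = 4.619 mm/day.


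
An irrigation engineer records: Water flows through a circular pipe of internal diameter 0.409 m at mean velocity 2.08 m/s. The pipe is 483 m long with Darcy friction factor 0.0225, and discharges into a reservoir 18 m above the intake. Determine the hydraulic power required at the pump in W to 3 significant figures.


Approach: apply continuity + Darcy-Weisbach + hydraulic power, Q = A*v; hf = f*(L/D)*(v^2/(2g)); H = static + hf; P = rho*g*Q*H.
Step 1 — flow rate (continuity, Q = A*v):
  A = pi*(0.409/2)^2 = 0.13138 m^2
  Q = 0.13138 * 2.08 = 0.27327 m^3/s
Step 2 — friction head loss (Darcy-Weisbach):
  hf = 0.0225 * (483/0.409) * (2.08^2 / (2*9.81))
  hf = 5.8591 m
Step 3 — total head: H = 18 + 5.8591 = 23.859 m
Step 4 — hydraulic power (P = rho*g*Q*H):
  P = 1000 * 9.81 * 0.27327 * 23.859 = 64000 W
Therefore the hydraulic power required at the pump = 64000 W.


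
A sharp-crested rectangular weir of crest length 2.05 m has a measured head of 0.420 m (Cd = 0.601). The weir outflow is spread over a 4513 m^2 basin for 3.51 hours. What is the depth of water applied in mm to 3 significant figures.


Approach: apply the rectangular weir equation with a volume-to-depth conversion, Q = (2/3)*Cd*L*sqrt(2g)*H^1.5; d = Q*t/A * 1000.
Step 1 — weir discharge:
  Q = (2/3)*0.601*2.05*sqrt(2*9.81)*0.420^1.5 = 0.99029 m^3/s
Step 2 — volume: V = 0.99029 * 3.51*3600 = 12513 m^3
Step 3 — depth: d = V/A * 1000 = 12513/4513 * 1000 = 2770 mm
Therefore the depth of water applied = 2770 mm.


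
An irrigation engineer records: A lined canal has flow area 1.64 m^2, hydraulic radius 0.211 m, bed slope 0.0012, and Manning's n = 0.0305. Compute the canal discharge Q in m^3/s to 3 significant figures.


Approach: apply Manning's equation, Q = (1/n)*A*R^(2/3)*S^(1/2).
Q = (1/0.0305) * 1.64 * 0.211^(2/3) * 0.0012^(1/2) = 0.660 m^3/s
Therefore the canal discharge Q = 0.660 m^3/s.


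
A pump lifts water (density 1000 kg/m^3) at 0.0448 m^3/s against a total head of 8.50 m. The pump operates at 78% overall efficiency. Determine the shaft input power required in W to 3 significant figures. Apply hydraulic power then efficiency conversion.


Approach: apply hydraulic power then efficiency conversion, P = rho*g*Q*H; P_in = P/eta.
Step 1 — hydraulic power (P = rho*g*Q*H):
  P = 1000 * 9.81 * 0.0448 * 8.50 = 3735.6 W
Step 2 — input power: P_in = P/eta = 3735.6 / 0.78 = 4790 W
Therefore the shaft input power required = 4790 W.


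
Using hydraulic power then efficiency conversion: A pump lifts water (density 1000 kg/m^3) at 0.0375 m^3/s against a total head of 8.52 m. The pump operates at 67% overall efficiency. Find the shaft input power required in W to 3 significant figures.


Approach: apply hydraulic power then efficiency conversion, P = rho*g*Q*H; P_in = P/eta.
Step 1 — hydraulic power (P = rho*g*Q*H):
  P = 1000 * 9.81 * 0.0375 * 8.52 = 3134.3 W
Step 2 — input power: P_in = P/eta = 3134.3 / 0.67 = 4680 W
Therefore the shaft input power required = 4680 W.


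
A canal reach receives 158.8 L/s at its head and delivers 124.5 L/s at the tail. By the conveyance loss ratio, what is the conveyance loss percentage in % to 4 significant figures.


Approach: apply the conveyance loss ratio, loss% = ((Q_head - Q_tail)/Q_head)*100.
loss = ((158.8 - 124.5)/158.8)*100 = 21.60 %
Therefore the conveyance loss percentage = 21.60 %.


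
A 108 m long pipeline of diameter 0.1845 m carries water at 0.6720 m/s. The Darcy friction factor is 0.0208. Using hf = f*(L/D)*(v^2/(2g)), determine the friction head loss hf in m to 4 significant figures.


hf = 0.0208 * (108/0.1845) * (0.6720^2 / (2*9.81))
hf = 0.2802 m
Therefore the friction head loss hf = 0.2802 m.


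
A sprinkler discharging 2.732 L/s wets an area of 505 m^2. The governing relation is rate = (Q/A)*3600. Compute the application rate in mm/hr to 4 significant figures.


rate = (2.732 / 505) * 3600 = 19.48 mm/hr
Therefore the application rate = 19.48 mm/hr.


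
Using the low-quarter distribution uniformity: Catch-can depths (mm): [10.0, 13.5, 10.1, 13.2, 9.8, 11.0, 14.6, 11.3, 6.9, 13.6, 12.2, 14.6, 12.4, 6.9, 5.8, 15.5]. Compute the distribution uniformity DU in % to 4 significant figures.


Approach: apply the low-quarter distribution uniformity, DU = (mean of lowest quarter of readings / overall mean)*100.
sorted lowest 4 of 16: [5.8, 6.9, 6.9, 9.8] -> mean = 7.35000 mm
overall mean = 11.3375 mm
DU = (7.35000/11.3375)*100 = 64.83 %
Therefore the distribution uniformity DU = 64.83 %.


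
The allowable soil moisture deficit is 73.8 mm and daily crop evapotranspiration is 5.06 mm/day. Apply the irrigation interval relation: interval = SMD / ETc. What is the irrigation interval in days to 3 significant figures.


interval = 73.8 / 5.06 = 14.6 days
Therefore the irrigation interval = 14.6 days.


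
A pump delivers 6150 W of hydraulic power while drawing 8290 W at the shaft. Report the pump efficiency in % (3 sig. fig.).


Approach: apply the efficiency ratio, eta = (P_out/P_in)*100.
eta = (6150 / 8290) * 100 = 74.2 %
Therefore the pump efficiency = 74.2 %.


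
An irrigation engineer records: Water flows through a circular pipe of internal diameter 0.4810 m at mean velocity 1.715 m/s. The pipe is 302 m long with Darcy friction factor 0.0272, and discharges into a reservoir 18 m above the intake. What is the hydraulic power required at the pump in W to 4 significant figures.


Approach: apply continuity + Darcy-Weisbach + hydraulic power, Q = A*v; hf = f*(L/D)*(v^2/(2g)); H = static + hf; P = rho*g*Q*H.
Step 1 — flow rate (continuity, Q = A*v):
  A = pi*(0.4810/2)^2 = 0.181711 m^2
  Q = 0.181711 * 1.715 = 0.311634 m^3/s
Step 2 — friction head loss (Darcy-Weisbach):
  hf = 0.0272 * (302/0.4810) * (1.715^2 / (2*9.81))
  hf = 2.56012 m
Step 3 — total head: H = 18 + 2.56012 = 20.5601 m
Step 4 — hydraulic power (P = rho*g*Q*H):
  P = 1000 * 9.81 * 0.311634 * 20.5601 = 62850 W
Therefore the hydraulic power required at the pump = 62850 W.


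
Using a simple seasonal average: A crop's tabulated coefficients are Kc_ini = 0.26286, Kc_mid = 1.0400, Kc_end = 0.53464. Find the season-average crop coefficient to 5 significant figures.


Approach: apply a simple seasonal average, Kc_avg = (Kc_ini + Kc_mid + Kc_end)/3.
Kc_avg = (0.26286 + 1.0400 + 0.53464)/3 = 0.61250
Therefore the season-average crop coefficient = 0.61250.


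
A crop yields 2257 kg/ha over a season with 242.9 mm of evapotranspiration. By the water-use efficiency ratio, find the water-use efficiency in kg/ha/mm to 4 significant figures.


Approach: apply the water-use efficiency ratio, WUE = yield/ET.
WUE = 2257 / 242.9 = 9.292 kg/ha/mm
Therefore the water-use efficiency = 9.292 kg/ha/mm.


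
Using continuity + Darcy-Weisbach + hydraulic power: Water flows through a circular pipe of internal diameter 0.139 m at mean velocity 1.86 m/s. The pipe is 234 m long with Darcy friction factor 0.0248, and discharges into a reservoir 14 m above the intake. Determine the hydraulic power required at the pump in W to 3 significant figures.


Approach: apply continuity + Darcy-Weisbach + hydraulic power, Q = A*v; hf = f*(L/D)*(v^2/(2g)); H = static + hf; P = rho*g*Q*H.
Step 1 — flow rate (continuity, Q = A*v):
  A = pi*(0.139/2)^2 = 0.015175 m^2
  Q = 0.015175 * 1.86 = 0.028225 m^3/s
Step 2 — friction head loss (Darcy-Weisbach):
  hf = 0.0248 * (234/0.139) * (1.86^2 / (2*9.81))
  hf = 7.3617 m
Step 3 — total head: H = 14 + 7.3617 = 21.362 m
Step 4 — hydraulic power (P = rho*g*Q*H):
  P = 1000 * 9.81 * 0.028225 * 21.362 = 5910 W
Therefore the hydraulic power required at the pump = 5910 W.


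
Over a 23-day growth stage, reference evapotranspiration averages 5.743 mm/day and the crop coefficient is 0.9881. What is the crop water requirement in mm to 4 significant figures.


Approach: apply the crop water requirement relation, CWR = ET0 * Kc * days.
CWR = 5.743 * 0.9881 * 23 = 130.5 mm
Therefore the crop water requirement = 130.5 mm.


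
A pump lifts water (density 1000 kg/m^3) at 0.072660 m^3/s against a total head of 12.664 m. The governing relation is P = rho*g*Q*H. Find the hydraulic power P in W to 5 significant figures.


P = 1000 * 9.81 * 0.072660 * 12.664 = 9026.8 W
Therefore the hydraulic power P = 9026.8 W.


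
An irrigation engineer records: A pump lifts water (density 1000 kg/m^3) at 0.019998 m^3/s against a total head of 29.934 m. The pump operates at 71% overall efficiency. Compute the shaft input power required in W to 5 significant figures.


Approach: apply hydraulic power then efficiency conversion, P = rho*g*Q*H; P_in = P/eta.
Step 1 — hydraulic power (P = rho*g*Q*H):
  P = 1000 * 9.81 * 0.019998 * 29.934 = 5872.463 W
Step 2 — input power: P_in = P/eta = 5872.463 / 0.71 = 8271.1 W
Therefore the shaft input power required = 8271.1 W.


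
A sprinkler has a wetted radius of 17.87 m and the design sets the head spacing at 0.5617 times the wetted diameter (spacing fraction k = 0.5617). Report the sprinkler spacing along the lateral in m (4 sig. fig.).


Approach: apply the sprinkler spacing rule (spacing as a fraction of wetted diameter), S = k*(2*R).
S = 0.5617 * (2 * 17.87) = 20.08 m
Therefore the sprinkler spacing along the lateral = 20.08 m.
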